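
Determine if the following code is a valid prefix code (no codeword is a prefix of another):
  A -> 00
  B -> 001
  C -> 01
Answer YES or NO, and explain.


Checking each pair (does one codeword prefix another?):
  A='00' vs B='001': prefix -- VIOLATION

NO -- this is NOT a valid prefix code. A (00) is a prefix of B (001).


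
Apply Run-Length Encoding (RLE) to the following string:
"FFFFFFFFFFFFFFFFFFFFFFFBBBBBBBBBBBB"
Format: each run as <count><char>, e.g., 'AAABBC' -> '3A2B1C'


Scanning runs left to right:
  i=0: run of 'F' x 23 -> '23F'
  i=23: run of 'B' x 12 -> '12B'

RLE = 23F12B


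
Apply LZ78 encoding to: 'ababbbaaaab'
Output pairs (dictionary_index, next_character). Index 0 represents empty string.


LZ78 encoding steps:
Dictionary: {0: ''}
Step 1: w='' (idx 0), next='a' -> output (0, 'a'), add 'a' as idx 1
Step 2: w='' (idx 0), next='b' -> output (0, 'b'), add 'b' as idx 2
Step 3: w='a' (idx 1), next='b' -> output (1, 'b'), add 'ab' as idx 3
Step 4: w='b' (idx 2), next='b' -> output (2, 'b'), add 'bb' as idx 4
Step 5: w='a' (idx 1), next='a' -> output (1, 'a'), add 'aa' as idx 5
Step 6: w='aa' (idx 5), next='b' -> output (5, 'b'), add 'aab' as idx 6


Encoded: [(0, 'a'), (0, 'b'), (1, 'b'), (2, 'b'), (1, 'a'), (5, 'b')]


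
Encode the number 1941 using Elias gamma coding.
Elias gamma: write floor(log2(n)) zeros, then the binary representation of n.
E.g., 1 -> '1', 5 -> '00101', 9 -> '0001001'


num_bits = floor(log2(1941)) + 1 = 11
leading_zeros = num_bits - 1 = 10
binary(1941) = 11110010101

Elias gamma(1941) = '0000000000' + '11110010101' = 000000000011110010101 (21 bits)


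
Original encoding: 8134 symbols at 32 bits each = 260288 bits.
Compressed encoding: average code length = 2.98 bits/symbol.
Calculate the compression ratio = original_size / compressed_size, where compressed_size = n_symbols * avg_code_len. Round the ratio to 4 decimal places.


original_size = n_symbols * orig_bits = 8134 * 32 = 260288 bits
compressed_size = n_symbols * avg_code_len = 8134 * 2.98 = 24239.32 bits
ratio = original_size / compressed_size = 260288 / 24239.32 = 10.7383

Compression ratio = 10.7383


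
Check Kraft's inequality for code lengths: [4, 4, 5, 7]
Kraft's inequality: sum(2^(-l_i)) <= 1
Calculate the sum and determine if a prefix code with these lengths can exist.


Sum = 2^(-4) + 2^(-4) + 2^(-5) + 2^(-7)
    = 0.0625 + 0.0625 + 0.03125 + 0.0078125
    = 21/128 = 0.1640625
Since 0.1640625 <= 1, Kraft's inequality IS satisfied.
A prefix code with these lengths CAN exist.

Kraft sum = 0.1640625. Satisfied.


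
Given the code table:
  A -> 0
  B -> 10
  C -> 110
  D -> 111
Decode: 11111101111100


Decoding:
111 -> D
111 -> D
0 -> A
111 -> D
110 -> C
0 -> A


Result: DDADCA


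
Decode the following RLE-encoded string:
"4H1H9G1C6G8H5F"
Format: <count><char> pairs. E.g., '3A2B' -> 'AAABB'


Expanding each <count><char> pair:
  4H -> 'HHHH'
  1H -> 'H'
  9G -> 'GGGGGGGGG'
  1C -> 'C'
  6G -> 'GGGGGG'
  8H -> 'HHHHHHHH'
  5F -> 'FFFFF'

Decoded = HHHHHGGGGGGGGGCGGGGGGHHHHHHHHFFFFF


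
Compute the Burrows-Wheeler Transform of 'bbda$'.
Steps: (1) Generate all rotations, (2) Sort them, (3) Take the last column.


Rotations (sorted):
  0: $bbda -> last char: a
  1: a$bbd -> last char: d
  2: bbda$ -> last char: $
  3: bda$b -> last char: b
  4: da$bb -> last char: b


BWT = ad$bb


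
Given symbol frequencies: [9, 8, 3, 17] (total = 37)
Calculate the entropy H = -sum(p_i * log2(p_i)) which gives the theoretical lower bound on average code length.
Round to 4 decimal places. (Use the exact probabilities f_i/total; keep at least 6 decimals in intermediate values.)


Per-symbol terms -p_i * log2(p_i) with p_i = f_i/37:
  p = 9/37 = 0.243243: log2(p) = -2.039528, -p*log2(p) = 0.496101
  p = 8/37 = 0.216216: log2(p) = -2.209453, -p*log2(p) = 0.477720
  p = 3/37 = 0.081081: log2(p) = -3.624491, -p*log2(p) = 0.293878
  p = 17/37 = 0.459459: log2(p) = -1.121991, -p*log2(p) = 0.515509
H = 0.496101 + 0.477720 + 0.293878 + 0.515509 = 1.783208

H = 1.7832 bits/symbol


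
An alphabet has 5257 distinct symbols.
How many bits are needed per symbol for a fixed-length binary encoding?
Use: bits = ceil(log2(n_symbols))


log2(5257) = 12.36
Bracket: 2^12 = 4096 < 5257 <= 2^13 = 8192
So ceil(log2(5257)) = 13

bits = ceil(log2(5257)) = ceil(12.36) = 13 bits


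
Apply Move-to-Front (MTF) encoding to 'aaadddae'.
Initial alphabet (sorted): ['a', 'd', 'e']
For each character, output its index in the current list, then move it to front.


MTF encoding:
'a': index 0 in ['a', 'd', 'e'] -> ['a', 'd', 'e']
'a': index 0 in ['a', 'd', 'e'] -> ['a', 'd', 'e']
'a': index 0 in ['a', 'd', 'e'] -> ['a', 'd', 'e']
'd': index 1 in ['a', 'd', 'e'] -> ['d', 'a', 'e']
'd': index 0 in ['d', 'a', 'e'] -> ['d', 'a', 'e']
'd': index 0 in ['d', 'a', 'e'] -> ['d', 'a', 'e']
'a': index 1 in ['d', 'a', 'e'] -> ['a', 'd', 'e']
'e': index 2 in ['a', 'd', 'e'] -> ['e', 'a', 'd']


Output: [0, 0, 0, 1, 0, 0, 1, 2]


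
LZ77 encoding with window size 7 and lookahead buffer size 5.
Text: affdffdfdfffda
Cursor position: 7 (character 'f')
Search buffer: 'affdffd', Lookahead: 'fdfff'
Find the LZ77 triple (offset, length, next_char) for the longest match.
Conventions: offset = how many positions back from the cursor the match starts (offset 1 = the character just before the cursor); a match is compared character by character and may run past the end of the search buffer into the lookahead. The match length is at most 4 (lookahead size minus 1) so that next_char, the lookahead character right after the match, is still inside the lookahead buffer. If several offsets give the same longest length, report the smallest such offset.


Try each offset into the search buffer:
  offset=1 (pos 6, char 'd'): match length 0
  offset=2 (pos 5, char 'f'): match length 3
  offset=3 (pos 4, char 'f'): match length 1
  offset=4 (pos 3, char 'd'): match length 0
  offset=5 (pos 2, char 'f'): match length 4
  offset=6 (pos 1, char 'f'): match length 1
  offset=7 (pos 0, char 'a'): match length 0
Longest match has length 4 at offset 5.
next_char = character at position 7 + 4 = 11 -> 'f'

Best match: offset=5, length=4 (matching 'fdff' starting at position 2)
LZ77 triple: (5, 4, 'f')


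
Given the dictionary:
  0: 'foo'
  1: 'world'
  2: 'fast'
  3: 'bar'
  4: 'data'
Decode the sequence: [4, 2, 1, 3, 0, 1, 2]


Look up each index in the dictionary:
  4 -> 'data'
  2 -> 'fast'
  1 -> 'world'
  3 -> 'bar'
  0 -> 'foo'
  1 -> 'world'
  2 -> 'fast'

Decoded: "data fast world bar foo world fast"


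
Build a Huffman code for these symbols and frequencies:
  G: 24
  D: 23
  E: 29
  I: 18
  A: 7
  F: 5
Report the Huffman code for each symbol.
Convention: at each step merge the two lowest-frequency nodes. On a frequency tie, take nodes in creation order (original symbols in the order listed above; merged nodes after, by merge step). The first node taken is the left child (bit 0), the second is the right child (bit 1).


Huffman tree construction:
Step 1: Merge F(5) + A(7) = 12
Step 2: Merge (F+A)(12) + I(18) = 30
Step 3: Merge D(23) + G(24) = 47
Step 4: Merge E(29) + ((F+A)+I)(30) = 59
Step 5: Merge (D+G)(47) + (E+((F+A)+I))(59) = 106
Read each symbol's code off the tree from the root (left child = 0, right child = 1).

Codes:
  G: 01 (length 2)
  D: 00 (length 2)
  E: 10 (length 2)
  I: 111 (length 3)
  A: 1101 (length 4)
  F: 1100 (length 4)
Average code length: 254/106 = 2.3962 bits/symbol


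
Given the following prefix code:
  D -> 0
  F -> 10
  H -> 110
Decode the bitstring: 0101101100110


Decoding step by step:
Bits 0 -> D
Bits 10 -> F
Bits 110 -> H
Bits 110 -> H
Bits 0 -> D
Bits 110 -> H


Decoded message: DFHHDH


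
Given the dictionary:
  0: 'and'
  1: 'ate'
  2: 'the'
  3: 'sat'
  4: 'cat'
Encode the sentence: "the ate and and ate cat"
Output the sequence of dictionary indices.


Look up each word in the dictionary:
  'the' -> 2
  'ate' -> 1
  'and' -> 0
  'and' -> 0
  'ate' -> 1
  'cat' -> 4

Encoded: [2, 1, 0, 0, 1, 4]


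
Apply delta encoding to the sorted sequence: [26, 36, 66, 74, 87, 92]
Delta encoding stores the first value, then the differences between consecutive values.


First value: 26
Deltas:
  36 - 26 = 10
  66 - 36 = 30
  74 - 66 = 8
  87 - 74 = 13
  92 - 87 = 5


Delta encoded: [26, 10, 30, 8, 13, 5]


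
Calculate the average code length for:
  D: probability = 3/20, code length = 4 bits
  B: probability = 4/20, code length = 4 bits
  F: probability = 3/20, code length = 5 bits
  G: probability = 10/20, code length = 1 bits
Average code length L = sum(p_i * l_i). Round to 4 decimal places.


Weighted contributions p_i * l_i:
  D: (3/20) * 4 = 12/20
  B: (4/20) * 4 = 16/20
  F: (3/20) * 5 = 15/20
  G: (10/20) * 1 = 10/20
Sum = (12 + 16 + 15 + 10)/20 = 53/20

L = 53/20 = 2.6500 bits/symbol


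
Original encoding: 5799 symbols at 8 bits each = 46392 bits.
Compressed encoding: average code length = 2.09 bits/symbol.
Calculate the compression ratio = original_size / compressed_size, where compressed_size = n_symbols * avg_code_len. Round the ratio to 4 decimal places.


original_size = n_symbols * orig_bits = 5799 * 8 = 46392 bits
compressed_size = n_symbols * avg_code_len = 5799 * 2.09 = 12119.91 bits
ratio = original_size / compressed_size = 46392 / 12119.91 = 3.8278

Compression ratio = 3.8278


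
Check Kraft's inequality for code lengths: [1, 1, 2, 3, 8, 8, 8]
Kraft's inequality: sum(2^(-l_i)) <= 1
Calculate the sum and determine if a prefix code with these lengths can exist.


Sum = 2^(-1) + 2^(-1) + 2^(-2) + 2^(-3) + 2^(-8) + 2^(-8) + 2^(-8)
    = 0.5 + 0.5 + 0.25 + 0.125 + 0.00390625 + 0.00390625 + 0.00390625
    = 355/256 = 1.38671875
Since 1.38671875 > 1, Kraft's inequality is NOT satisfied.
A prefix code with these lengths CANNOT exist.

Kraft sum = 1.38671875. Not satisfied.


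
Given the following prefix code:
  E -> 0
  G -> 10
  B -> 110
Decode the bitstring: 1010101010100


Decoding step by step:
Bits 10 -> G
Bits 10 -> G
Bits 10 -> G
Bits 10 -> G
Bits 10 -> G
Bits 10 -> G
Bits 0 -> E


Decoded message: GGGGGGE


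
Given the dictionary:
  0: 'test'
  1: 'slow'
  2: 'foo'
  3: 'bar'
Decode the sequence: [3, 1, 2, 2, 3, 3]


Look up each index in the dictionary:
  3 -> 'bar'
  1 -> 'slow'
  2 -> 'foo'
  2 -> 'foo'
  3 -> 'bar'
  3 -> 'bar'

Decoded: "bar slow foo foo bar bar"


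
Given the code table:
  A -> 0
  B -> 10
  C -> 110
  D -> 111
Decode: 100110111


Decoding:
10 -> B
0 -> A
110 -> C
111 -> D


Result: BACD


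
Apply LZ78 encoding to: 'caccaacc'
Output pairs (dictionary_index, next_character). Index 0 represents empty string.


LZ78 encoding steps:
Dictionary: {0: ''}
Step 1: w='' (idx 0), next='c' -> output (0, 'c'), add 'c' as idx 1
Step 2: w='' (idx 0), next='a' -> output (0, 'a'), add 'a' as idx 2
Step 3: w='c' (idx 1), next='c' -> output (1, 'c'), add 'cc' as idx 3
Step 4: w='a' (idx 2), next='a' -> output (2, 'a'), add 'aa' as idx 4
Step 5: w='cc' (idx 3), end of input -> output (3, '')


Encoded: [(0, 'c'), (0, 'a'), (1, 'c'), (2, 'a'), (3, '')]


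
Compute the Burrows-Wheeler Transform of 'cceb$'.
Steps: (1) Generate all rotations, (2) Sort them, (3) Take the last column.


Rotations (sorted):
  0: $cceb -> last char: b
  1: b$cce -> last char: e
  2: cceb$ -> last char: $
  3: ceb$c -> last char: c
  4: eb$cc -> last char: c


BWT = be$cc


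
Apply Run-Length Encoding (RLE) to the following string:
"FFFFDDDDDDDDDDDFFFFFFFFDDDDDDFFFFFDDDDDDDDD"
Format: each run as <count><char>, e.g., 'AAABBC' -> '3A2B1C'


Scanning runs left to right:
  i=0: run of 'F' x 4 -> '4F'
  i=4: run of 'D' x 11 -> '11D'
  i=15: run of 'F' x 8 -> '8F'
  i=23: run of 'D' x 6 -> '6D'
  i=29: run of 'F' x 5 -> '5F'
  i=34: run of 'D' x 9 -> '9D'

RLE = 4F11D8F6D5F9D


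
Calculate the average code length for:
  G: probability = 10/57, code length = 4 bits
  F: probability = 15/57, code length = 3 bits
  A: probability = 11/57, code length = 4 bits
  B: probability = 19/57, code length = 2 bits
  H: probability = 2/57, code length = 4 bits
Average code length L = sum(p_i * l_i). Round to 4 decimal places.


Weighted contributions p_i * l_i:
  G: (10/57) * 4 = 40/57
  F: (15/57) * 3 = 45/57
  A: (11/57) * 4 = 44/57
  B: (19/57) * 2 = 38/57
  H: (2/57) * 4 = 8/57
Sum = (40 + 45 + 44 + 38 + 8)/57 = 175/57

L = 175/57 = 3.0702 bits/symbol


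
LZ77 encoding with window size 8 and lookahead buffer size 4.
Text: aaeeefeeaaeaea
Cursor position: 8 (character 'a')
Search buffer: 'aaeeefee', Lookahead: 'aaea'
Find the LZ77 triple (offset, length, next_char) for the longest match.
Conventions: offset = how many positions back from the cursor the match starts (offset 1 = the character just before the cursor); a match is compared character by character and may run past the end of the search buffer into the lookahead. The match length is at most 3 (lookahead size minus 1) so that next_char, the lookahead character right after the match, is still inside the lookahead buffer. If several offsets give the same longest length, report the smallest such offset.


Try each offset into the search buffer:
  offset=1 (pos 7, char 'e'): match length 0
  offset=2 (pos 6, char 'e'): match length 0
  offset=3 (pos 5, char 'f'): match length 0
  offset=4 (pos 4, char 'e'): match length 0
  offset=5 (pos 3, char 'e'): match length 0
  offset=6 (pos 2, char 'e'): match length 0
  offset=7 (pos 1, char 'a'): match length 1
  offset=8 (pos 0, char 'a'): match length 3
Longest match has length 3 at offset 8.
next_char = character at position 8 + 3 = 11 -> 'a'

Best match: offset=8, length=3 (matching 'aae' starting at position 0)
LZ77 triple: (8, 3, 'a')


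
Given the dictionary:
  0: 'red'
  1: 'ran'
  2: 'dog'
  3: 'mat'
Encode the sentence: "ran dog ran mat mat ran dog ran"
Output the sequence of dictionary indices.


Look up each word in the dictionary:
  'ran' -> 1
  'dog' -> 2
  'ran' -> 1
  'mat' -> 3
  'mat' -> 3
  'ran' -> 1
  'dog' -> 2
  'ran' -> 1

Encoded: [1, 2, 1, 3, 3, 1, 2, 1]


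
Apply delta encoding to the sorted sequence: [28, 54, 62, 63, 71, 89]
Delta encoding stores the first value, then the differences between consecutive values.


First value: 28
Deltas:
  54 - 28 = 26
  62 - 54 = 8
  63 - 62 = 1
  71 - 63 = 8
  89 - 71 = 18


Delta encoded: [28, 26, 8, 1, 8, 18]


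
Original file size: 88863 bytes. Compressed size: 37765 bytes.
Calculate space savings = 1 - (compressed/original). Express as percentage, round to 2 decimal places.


ratio = compressed/original = 37765/88863 = 0.42498
savings = 1 - ratio = 1 - 0.42498 = 0.57502
as a percentage: 0.57502 * 100 = 57.5%

Space savings = 1 - 37765/88863 = 57.5%


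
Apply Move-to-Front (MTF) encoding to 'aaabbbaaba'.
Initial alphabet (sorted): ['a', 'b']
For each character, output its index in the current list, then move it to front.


MTF encoding:
'a': index 0 in ['a', 'b'] -> ['a', 'b']
'a': index 0 in ['a', 'b'] -> ['a', 'b']
'a': index 0 in ['a', 'b'] -> ['a', 'b']
'b': index 1 in ['a', 'b'] -> ['b', 'a']
'b': index 0 in ['b', 'a'] -> ['b', 'a']
'b': index 0 in ['b', 'a'] -> ['b', 'a']
'a': index 1 in ['b', 'a'] -> ['a', 'b']
'a': index 0 in ['a', 'b'] -> ['a', 'b']
'b': index 1 in ['a', 'b'] -> ['b', 'a']
'a': index 1 in ['b', 'a'] -> ['a', 'b']


Output: [0, 0, 0, 1, 0, 0, 1, 0, 1, 1]


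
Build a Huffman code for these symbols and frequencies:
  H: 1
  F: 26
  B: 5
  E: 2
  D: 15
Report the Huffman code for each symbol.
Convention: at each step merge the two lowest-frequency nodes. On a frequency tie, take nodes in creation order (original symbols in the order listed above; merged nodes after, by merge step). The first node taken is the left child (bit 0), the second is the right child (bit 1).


Huffman tree construction:
Step 1: Merge H(1) + E(2) = 3
Step 2: Merge (H+E)(3) + B(5) = 8
Step 3: Merge ((H+E)+B)(8) + D(15) = 23
Step 4: Merge (((H+E)+B)+D)(23) + F(26) = 49
Read each symbol's code off the tree from the root (left child = 0, right child = 1).

Codes:
  H: 0000 (length 4)
  F: 1 (length 1)
  B: 001 (length 3)
  E: 0001 (length 4)
  D: 01 (length 2)
Average code length: 83/49 = 1.6939 bits/symbol


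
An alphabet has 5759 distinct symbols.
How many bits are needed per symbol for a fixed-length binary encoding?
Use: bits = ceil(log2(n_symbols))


log2(5759) = 12.4916
Bracket: 2^12 = 4096 < 5759 <= 2^13 = 8192
So ceil(log2(5759)) = 13

bits = ceil(log2(5759)) = ceil(12.4916) = 13 bits


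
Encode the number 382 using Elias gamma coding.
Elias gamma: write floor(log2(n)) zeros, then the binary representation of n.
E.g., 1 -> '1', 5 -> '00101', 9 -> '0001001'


num_bits = floor(log2(382)) + 1 = 9
leading_zeros = num_bits - 1 = 8
binary(382) = 101111110

Elias gamma(382) = '00000000' + '101111110' = 00000000101111110 (17 bits)


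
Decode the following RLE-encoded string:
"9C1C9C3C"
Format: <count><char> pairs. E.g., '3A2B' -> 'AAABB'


Expanding each <count><char> pair:
  9C -> 'CCCCCCCCC'
  1C -> 'C'
  9C -> 'CCCCCCCCC'
  3C -> 'CCC'

Decoded = CCCCCCCCCCCCCCCCCCCCCC


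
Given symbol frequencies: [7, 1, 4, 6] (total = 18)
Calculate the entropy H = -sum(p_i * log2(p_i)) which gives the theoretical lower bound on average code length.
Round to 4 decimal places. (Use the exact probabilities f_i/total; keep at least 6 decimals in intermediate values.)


Per-symbol terms -p_i * log2(p_i) with p_i = f_i/18:
  p = 7/18 = 0.388889: log2(p) = -1.362570, -p*log2(p) = 0.529888
  p = 1/18 = 0.055556: log2(p) = -4.169925, -p*log2(p) = 0.231663
  p = 4/18 = 0.222222: log2(p) = -2.169925, -p*log2(p) = 0.482206
  p = 6/18 = 0.333333: log2(p) = -1.584963, -p*log2(p) = 0.528321
H = 0.529888 + 0.231663 + 0.482206 + 0.528321 = 1.772078

H = 1.7721 bits/symbol


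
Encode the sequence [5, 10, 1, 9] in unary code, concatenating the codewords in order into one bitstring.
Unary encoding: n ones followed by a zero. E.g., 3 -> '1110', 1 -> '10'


Encode each number as n ones followed by a terminating 0:
  5 -> 111110 (6 bits)
  10 -> 11111111110 (11 bits)
  1 -> 10 (2 bits)
  9 -> 1111111110 (10 bits)
Total length = 6 + 11 + 2 + 10 = 29 bits.

Unary([5, 10, 1, 9]) = 11111011111111110101111111110 (29 bits)


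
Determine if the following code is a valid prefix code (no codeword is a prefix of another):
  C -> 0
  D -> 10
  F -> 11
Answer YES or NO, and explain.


Checking each pair (does one codeword prefix another?):
  C='0' vs D='10': no prefix
  C='0' vs F='11': no prefix
  D='10' vs C='0': no prefix
  D='10' vs F='11': no prefix
  F='11' vs C='0': no prefix
  F='11' vs D='10': no prefix
No violation found over all pairs.

YES -- this is a valid prefix code. No codeword is a prefix of any other codeword.


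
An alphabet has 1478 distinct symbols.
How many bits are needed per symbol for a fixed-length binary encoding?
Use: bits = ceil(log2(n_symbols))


log2(1478) = 10.5294
Bracket: 2^10 = 1024 < 1478 <= 2^11 = 2048
So ceil(log2(1478)) = 11

bits = ceil(log2(1478)) = ceil(10.5294) = 11 bits


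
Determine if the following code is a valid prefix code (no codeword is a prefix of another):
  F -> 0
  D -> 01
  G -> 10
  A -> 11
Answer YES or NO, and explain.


Checking each pair (does one codeword prefix another?):
  F='0' vs D='01': prefix -- VIOLATION

NO -- this is NOT a valid prefix code. F (0) is a prefix of D (01).


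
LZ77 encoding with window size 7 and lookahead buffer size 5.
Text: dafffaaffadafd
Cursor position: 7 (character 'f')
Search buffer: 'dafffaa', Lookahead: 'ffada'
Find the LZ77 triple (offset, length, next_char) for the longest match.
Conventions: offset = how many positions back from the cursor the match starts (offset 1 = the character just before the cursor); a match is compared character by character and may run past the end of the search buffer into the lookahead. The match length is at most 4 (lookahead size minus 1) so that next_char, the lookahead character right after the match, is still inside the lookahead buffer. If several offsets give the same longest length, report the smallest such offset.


Try each offset into the search buffer:
  offset=1 (pos 6, char 'a'): match length 0
  offset=2 (pos 5, char 'a'): match length 0
  offset=3 (pos 4, char 'f'): match length 1
  offset=4 (pos 3, char 'f'): match length 3
  offset=5 (pos 2, char 'f'): match length 2
  offset=6 (pos 1, char 'a'): match length 0
  offset=7 (pos 0, char 'd'): match length 0
Longest match has length 3 at offset 4.
next_char = character at position 7 + 3 = 10 -> 'd'

Best match: offset=4, length=3 (matching 'ffa' starting at position 3)
LZ77 triple: (4, 3, 'd')


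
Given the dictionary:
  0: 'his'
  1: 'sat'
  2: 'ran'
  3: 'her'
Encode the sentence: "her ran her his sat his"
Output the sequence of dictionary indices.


Look up each word in the dictionary:
  'her' -> 3
  'ran' -> 2
  'her' -> 3
  'his' -> 0
  'sat' -> 1
  'his' -> 0

Encoded: [3, 2, 3, 0, 1, 0]


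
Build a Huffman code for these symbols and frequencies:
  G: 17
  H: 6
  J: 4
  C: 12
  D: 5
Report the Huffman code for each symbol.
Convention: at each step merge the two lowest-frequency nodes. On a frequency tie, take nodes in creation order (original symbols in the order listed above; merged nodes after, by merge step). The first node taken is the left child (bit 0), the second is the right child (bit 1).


Huffman tree construction:
Step 1: Merge J(4) + D(5) = 9
Step 2: Merge H(6) + (J+D)(9) = 15
Step 3: Merge C(12) + (H+(J+D))(15) = 27
Step 4: Merge G(17) + (C+(H+(J+D)))(27) = 44
Read each symbol's code off the tree from the root (left child = 0, right child = 1).

Codes:
  G: 0 (length 1)
  H: 110 (length 3)
  J: 1110 (length 4)
  C: 10 (length 2)
  D: 1111 (length 4)
Average code length: 95/44 = 2.1591 bits/symbol


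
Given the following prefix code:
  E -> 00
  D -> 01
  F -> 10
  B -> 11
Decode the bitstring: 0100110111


Decoding step by step:
Bits 01 -> D
Bits 00 -> E
Bits 11 -> B
Bits 01 -> D
Bits 11 -> B


Decoded message: DEBDB


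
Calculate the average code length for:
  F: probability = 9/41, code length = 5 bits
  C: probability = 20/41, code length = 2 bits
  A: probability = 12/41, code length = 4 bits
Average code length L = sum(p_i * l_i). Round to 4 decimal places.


Weighted contributions p_i * l_i:
  F: (9/41) * 5 = 45/41
  C: (20/41) * 2 = 40/41
  A: (12/41) * 4 = 48/41
Sum = (45 + 40 + 48)/41 = 133/41

L = 133/41 = 3.2439 bits/symbol


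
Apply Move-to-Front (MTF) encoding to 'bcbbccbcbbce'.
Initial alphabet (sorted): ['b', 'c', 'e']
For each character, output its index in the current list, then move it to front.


MTF encoding:
'b': index 0 in ['b', 'c', 'e'] -> ['b', 'c', 'e']
'c': index 1 in ['b', 'c', 'e'] -> ['c', 'b', 'e']
'b': index 1 in ['c', 'b', 'e'] -> ['b', 'c', 'e']
'b': index 0 in ['b', 'c', 'e'] -> ['b', 'c', 'e']
'c': index 1 in ['b', 'c', 'e'] -> ['c', 'b', 'e']
'c': index 0 in ['c', 'b', 'e'] -> ['c', 'b', 'e']
'b': index 1 in ['c', 'b', 'e'] -> ['b', 'c', 'e']
'c': index 1 in ['b', 'c', 'e'] -> ['c', 'b', 'e']
'b': index 1 in ['c', 'b', 'e'] -> ['b', 'c', 'e']
'b': index 0 in ['b', 'c', 'e'] -> ['b', 'c', 'e']
'c': index 1 in ['b', 'c', 'e'] -> ['c', 'b', 'e']
'e': index 2 in ['c', 'b', 'e'] -> ['e', 'c', 'b']


Output: [0, 1, 1, 0, 1, 0, 1, 1, 1, 0, 1, 2]


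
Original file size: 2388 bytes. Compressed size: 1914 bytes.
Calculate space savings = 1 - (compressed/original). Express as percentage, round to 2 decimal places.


ratio = compressed/original = 1914/2388 = 0.801508
savings = 1 - ratio = 1 - 0.801508 = 0.198492
as a percentage: 0.198492 * 100 = 19.85%

Space savings = 1 - 1914/2388 = 19.85%


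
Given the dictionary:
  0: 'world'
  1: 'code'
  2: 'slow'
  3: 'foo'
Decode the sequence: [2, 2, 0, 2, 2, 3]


Look up each index in the dictionary:
  2 -> 'slow'
  2 -> 'slow'
  0 -> 'world'
  2 -> 'slow'
  2 -> 'slow'
  3 -> 'foo'

Decoded: "slow slow world slow slow foo"


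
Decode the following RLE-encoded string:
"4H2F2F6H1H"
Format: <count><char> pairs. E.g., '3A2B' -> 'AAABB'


Expanding each <count><char> pair:
  4H -> 'HHHH'
  2F -> 'FF'
  2F -> 'FF'
  6H -> 'HHHHHH'
  1H -> 'H'

Decoded = HHHHFFFFHHHHHHH


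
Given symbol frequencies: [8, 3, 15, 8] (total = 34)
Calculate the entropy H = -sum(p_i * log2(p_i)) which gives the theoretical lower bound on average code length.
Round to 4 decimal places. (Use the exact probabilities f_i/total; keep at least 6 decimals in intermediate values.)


Per-symbol terms -p_i * log2(p_i) with p_i = f_i/34:
  p = 8/34 = 0.235294: log2(p) = -2.087463, -p*log2(p) = 0.491168
  p = 3/34 = 0.088235: log2(p) = -3.502500, -p*log2(p) = 0.309044
  p = 15/34 = 0.441176: log2(p) = -1.180572, -p*log2(p) = 0.520841
  p = 8/34 = 0.235294: log2(p) = -2.087463, -p*log2(p) = 0.491168
H = 0.491168 + 0.309044 + 0.520841 + 0.491168 = 1.812221

H = 1.8122 bits/symbol


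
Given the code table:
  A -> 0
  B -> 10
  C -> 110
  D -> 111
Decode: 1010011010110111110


Decoding:
10 -> B
10 -> B
0 -> A
110 -> C
10 -> B
110 -> C
111 -> D
110 -> C


Result: BBACBCDC


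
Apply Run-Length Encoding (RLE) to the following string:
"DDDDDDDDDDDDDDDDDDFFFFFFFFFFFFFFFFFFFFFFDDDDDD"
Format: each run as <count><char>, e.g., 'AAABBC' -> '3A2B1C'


Scanning runs left to right:
  i=0: run of 'D' x 18 -> '18D'
  i=18: run of 'F' x 22 -> '22F'
  i=40: run of 'D' x 6 -> '6D'

RLE = 18D22F6D


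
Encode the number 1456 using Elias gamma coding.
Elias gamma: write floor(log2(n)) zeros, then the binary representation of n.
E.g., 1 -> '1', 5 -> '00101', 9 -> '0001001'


num_bits = floor(log2(1456)) + 1 = 11
leading_zeros = num_bits - 1 = 10
binary(1456) = 10110110000

Elias gamma(1456) = '0000000000' + '10110110000' = 000000000010110110000 (21 bits)


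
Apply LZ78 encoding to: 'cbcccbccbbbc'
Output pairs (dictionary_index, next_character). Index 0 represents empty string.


LZ78 encoding steps:
Dictionary: {0: ''}
Step 1: w='' (idx 0), next='c' -> output (0, 'c'), add 'c' as idx 1
Step 2: w='' (idx 0), next='b' -> output (0, 'b'), add 'b' as idx 2
Step 3: w='c' (idx 1), next='c' -> output (1, 'c'), add 'cc' as idx 3
Step 4: w='c' (idx 1), next='b' -> output (1, 'b'), add 'cb' as idx 4
Step 5: w='cc' (idx 3), next='b' -> output (3, 'b'), add 'ccb' as idx 5
Step 6: w='b' (idx 2), next='b' -> output (2, 'b'), add 'bb' as idx 6
Step 7: w='c' (idx 1), end of input -> output (1, '')


Encoded: [(0, 'c'), (0, 'b'), (1, 'c'), (1, 'b'), (3, 'b'), (2, 'b'), (1, '')]


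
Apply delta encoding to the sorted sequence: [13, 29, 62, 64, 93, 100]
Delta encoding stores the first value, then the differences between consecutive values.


First value: 13
Deltas:
  29 - 13 = 16
  62 - 29 = 33
  64 - 62 = 2
  93 - 64 = 29
  100 - 93 = 7


Delta encoded: [13, 16, 33, 2, 29, 7]


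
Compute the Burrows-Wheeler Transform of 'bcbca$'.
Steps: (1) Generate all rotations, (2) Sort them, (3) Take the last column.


Rotations (sorted):
  0: $bcbca -> last char: a
  1: a$bcbc -> last char: c
  2: bca$bc -> last char: c
  3: bcbca$ -> last char: $
  4: ca$bcb -> last char: b
  5: cbca$b -> last char: b


BWT = acc$bb


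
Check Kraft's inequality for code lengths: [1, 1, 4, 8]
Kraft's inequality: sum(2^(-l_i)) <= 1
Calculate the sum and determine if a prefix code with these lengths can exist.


Sum = 2^(-1) + 2^(-1) + 2^(-4) + 2^(-8)
    = 0.5 + 0.5 + 0.0625 + 0.00390625
    = 273/256 = 1.06640625
Since 1.06640625 > 1, Kraft's inequality is NOT satisfied.
A prefix code with these lengths CANNOT exist.

Kraft sum = 1.06640625. Not satisfied.


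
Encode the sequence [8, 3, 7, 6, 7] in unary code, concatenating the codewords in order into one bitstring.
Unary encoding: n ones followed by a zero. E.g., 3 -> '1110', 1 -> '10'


Encode each number as n ones followed by a terminating 0:
  8 -> 111111110 (9 bits)
  3 -> 1110 (4 bits)
  7 -> 11111110 (8 bits)
  6 -> 1111110 (7 bits)
  7 -> 11111110 (8 bits)
Total length = 9 + 4 + 8 + 7 + 8 = 36 bits.

Unary([8, 3, 7, 6, 7]) = 111111110111011111110111111011111110 (36 bits)


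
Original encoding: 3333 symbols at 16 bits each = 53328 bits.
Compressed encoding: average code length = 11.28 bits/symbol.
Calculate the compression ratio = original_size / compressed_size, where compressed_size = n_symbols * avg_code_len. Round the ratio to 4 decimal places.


original_size = n_symbols * orig_bits = 3333 * 16 = 53328 bits
compressed_size = n_symbols * avg_code_len = 3333 * 11.28 = 37596.24 bits
ratio = original_size / compressed_size = 53328 / 37596.24 = 1.4184

Compression ratio = 1.4184


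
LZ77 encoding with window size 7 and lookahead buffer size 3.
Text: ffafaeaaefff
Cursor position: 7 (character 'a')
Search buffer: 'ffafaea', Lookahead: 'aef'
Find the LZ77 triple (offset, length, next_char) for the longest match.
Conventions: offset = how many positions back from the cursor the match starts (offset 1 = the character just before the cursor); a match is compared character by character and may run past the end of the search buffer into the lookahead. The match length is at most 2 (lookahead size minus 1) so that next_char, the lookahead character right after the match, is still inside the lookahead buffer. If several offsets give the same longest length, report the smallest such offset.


Try each offset into the search buffer:
  offset=1 (pos 6, char 'a'): match length 1
  offset=2 (pos 5, char 'e'): match length 0
  offset=3 (pos 4, char 'a'): match length 2
  offset=4 (pos 3, char 'f'): match length 0
  offset=5 (pos 2, char 'a'): match length 1
  offset=6 (pos 1, char 'f'): match length 0
  offset=7 (pos 0, char 'f'): match length 0
Longest match has length 2 at offset 3.
next_char = character at position 7 + 2 = 9 -> 'f'

Best match: offset=3, length=2 (matching 'ae' starting at position 4)
LZ77 triple: (3, 2, 'f')


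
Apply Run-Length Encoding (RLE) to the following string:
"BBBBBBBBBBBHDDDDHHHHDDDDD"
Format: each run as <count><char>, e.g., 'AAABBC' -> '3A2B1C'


Scanning runs left to right:
  i=0: run of 'B' x 11 -> '11B'
  i=11: run of 'H' x 1 -> '1H'
  i=12: run of 'D' x 4 -> '4D'
  i=16: run of 'H' x 4 -> '4H'
  i=20: run of 'D' x 5 -> '5D'

RLE = 11B1H4D4H5D


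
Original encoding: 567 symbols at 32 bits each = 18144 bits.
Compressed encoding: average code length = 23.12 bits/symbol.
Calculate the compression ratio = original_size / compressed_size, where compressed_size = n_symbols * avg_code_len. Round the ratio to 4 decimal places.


original_size = n_symbols * orig_bits = 567 * 32 = 18144 bits
compressed_size = n_symbols * avg_code_len = 567 * 23.12 = 13109.04 bits
ratio = original_size / compressed_size = 18144 / 13109.04 = 1.3841

Compression ratio = 1.3841


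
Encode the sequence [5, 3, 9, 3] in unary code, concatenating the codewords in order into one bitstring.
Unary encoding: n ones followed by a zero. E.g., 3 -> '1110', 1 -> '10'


Encode each number as n ones followed by a terminating 0:
  5 -> 111110 (6 bits)
  3 -> 1110 (4 bits)
  9 -> 1111111110 (10 bits)
  3 -> 1110 (4 bits)
Total length = 6 + 4 + 10 + 4 = 24 bits.

Unary([5, 3, 9, 3]) = 111110111011111111101110 (24 bits)


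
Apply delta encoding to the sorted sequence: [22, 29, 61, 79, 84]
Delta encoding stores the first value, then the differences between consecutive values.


First value: 22
Deltas:
  29 - 22 = 7
  61 - 29 = 32
  79 - 61 = 18
  84 - 79 = 5


Delta encoded: [22, 7, 32, 18, 5]


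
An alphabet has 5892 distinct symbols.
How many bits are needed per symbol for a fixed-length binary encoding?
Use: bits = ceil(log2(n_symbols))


log2(5892) = 12.5245
Bracket: 2^12 = 4096 < 5892 <= 2^13 = 8192
So ceil(log2(5892)) = 13

bits = ceil(log2(5892)) = ceil(12.5245) = 13 bits


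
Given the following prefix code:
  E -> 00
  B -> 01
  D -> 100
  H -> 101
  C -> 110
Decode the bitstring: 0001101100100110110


Decoding step by step:
Bits 00 -> E
Bits 01 -> B
Bits 101 -> H
Bits 100 -> D
Bits 100 -> D
Bits 110 -> C
Bits 110 -> C


Decoded message: EBHDDCC


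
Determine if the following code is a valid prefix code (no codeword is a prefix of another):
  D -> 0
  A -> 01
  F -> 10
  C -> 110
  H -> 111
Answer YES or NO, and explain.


Checking each pair (does one codeword prefix another?):
  D='0' vs A='01': prefix -- VIOLATION

NO -- this is NOT a valid prefix code. D (0) is a prefix of A (01).


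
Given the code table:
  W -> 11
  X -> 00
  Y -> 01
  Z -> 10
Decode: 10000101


Decoding:
10 -> Z
00 -> X
01 -> Y
01 -> Y


Result: ZXYY


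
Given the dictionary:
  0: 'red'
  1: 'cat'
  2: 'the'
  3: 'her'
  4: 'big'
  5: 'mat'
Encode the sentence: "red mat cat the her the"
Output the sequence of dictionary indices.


Look up each word in the dictionary:
  'red' -> 0
  'mat' -> 5
  'cat' -> 1
  'the' -> 2
  'her' -> 3
  'the' -> 2

Encoded: [0, 5, 1, 2, 3, 2]


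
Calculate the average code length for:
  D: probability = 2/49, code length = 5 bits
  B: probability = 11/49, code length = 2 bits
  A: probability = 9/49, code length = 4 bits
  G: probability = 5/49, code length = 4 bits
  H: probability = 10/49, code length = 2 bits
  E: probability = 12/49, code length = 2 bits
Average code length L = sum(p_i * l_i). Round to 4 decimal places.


Weighted contributions p_i * l_i:
  D: (2/49) * 5 = 10/49
  B: (11/49) * 2 = 22/49
  A: (9/49) * 4 = 36/49
  G: (5/49) * 4 = 20/49
  H: (10/49) * 2 = 20/49
  E: (12/49) * 2 = 24/49
Sum = (10 + 22 + 36 + 20 + 20 + 24)/49 = 132/49

L = 132/49 = 2.6939 bits/symbol


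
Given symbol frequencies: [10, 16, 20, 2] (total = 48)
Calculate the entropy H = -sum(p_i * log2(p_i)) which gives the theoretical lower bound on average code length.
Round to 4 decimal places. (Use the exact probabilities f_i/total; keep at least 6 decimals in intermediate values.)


Per-symbol terms -p_i * log2(p_i) with p_i = f_i/48:
  p = 10/48 = 0.208333: log2(p) = -2.263034, -p*log2(p) = 0.471466
  p = 16/48 = 0.333333: log2(p) = -1.584963, -p*log2(p) = 0.528321
  p = 20/48 = 0.416667: log2(p) = -1.263034, -p*log2(p) = 0.526264
  p = 2/48 = 0.041667: log2(p) = -4.584963, -p*log2(p) = 0.191040
H = 0.471466 + 0.528321 + 0.526264 + 0.191040 = 1.717091

H = 1.7171 bits/symbol


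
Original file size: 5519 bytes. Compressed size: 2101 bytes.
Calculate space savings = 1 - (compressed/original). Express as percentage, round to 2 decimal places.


ratio = compressed/original = 2101/5519 = 0.380685
savings = 1 - ratio = 1 - 0.380685 = 0.619315
as a percentage: 0.619315 * 100 = 61.93%

Space savings = 1 - 2101/5519 = 61.93%


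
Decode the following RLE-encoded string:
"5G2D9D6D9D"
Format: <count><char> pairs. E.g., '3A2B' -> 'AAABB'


Expanding each <count><char> pair:
  5G -> 'GGGGG'
  2D -> 'DD'
  9D -> 'DDDDDDDDD'
  6D -> 'DDDDDD'
  9D -> 'DDDDDDDDD'

Decoded = GGGGGDDDDDDDDDDDDDDDDDDDDDDDDDD


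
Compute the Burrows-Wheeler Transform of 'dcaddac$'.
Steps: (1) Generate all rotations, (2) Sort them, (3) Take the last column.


Rotations (sorted):
  0: $dcaddac -> last char: c
  1: ac$dcadd -> last char: d
  2: addac$dc -> last char: c
  3: c$dcadda -> last char: a
  4: caddac$d -> last char: d
  5: dac$dcad -> last char: d
  6: dcaddac$ -> last char: $
  7: ddac$dca -> last char: a


BWT = cdcadd$a


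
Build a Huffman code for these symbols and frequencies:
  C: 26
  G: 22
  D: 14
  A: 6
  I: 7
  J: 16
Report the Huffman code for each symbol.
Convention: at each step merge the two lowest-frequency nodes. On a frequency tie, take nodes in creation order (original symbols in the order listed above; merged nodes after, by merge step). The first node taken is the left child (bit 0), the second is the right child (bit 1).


Huffman tree construction:
Step 1: Merge A(6) + I(7) = 13
Step 2: Merge (A+I)(13) + D(14) = 27
Step 3: Merge J(16) + G(22) = 38
Step 4: Merge C(26) + ((A+I)+D)(27) = 53
Step 5: Merge (J+G)(38) + (C+((A+I)+D))(53) = 91
Read each symbol's code off the tree from the root (left child = 0, right child = 1).

Codes:
  C: 10 (length 2)
  G: 01 (length 2)
  D: 111 (length 3)
  A: 1100 (length 4)
  I: 1101 (length 4)
  J: 00 (length 2)
Average code length: 222/91 = 2.4396 bits/symbol


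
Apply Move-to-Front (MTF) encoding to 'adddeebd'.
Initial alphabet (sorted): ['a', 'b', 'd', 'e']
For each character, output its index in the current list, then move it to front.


MTF encoding:
'a': index 0 in ['a', 'b', 'd', 'e'] -> ['a', 'b', 'd', 'e']
'd': index 2 in ['a', 'b', 'd', 'e'] -> ['d', 'a', 'b', 'e']
'd': index 0 in ['d', 'a', 'b', 'e'] -> ['d', 'a', 'b', 'e']
'd': index 0 in ['d', 'a', 'b', 'e'] -> ['d', 'a', 'b', 'e']
'e': index 3 in ['d', 'a', 'b', 'e'] -> ['e', 'd', 'a', 'b']
'e': index 0 in ['e', 'd', 'a', 'b'] -> ['e', 'd', 'a', 'b']
'b': index 3 in ['e', 'd', 'a', 'b'] -> ['b', 'e', 'd', 'a']
'd': index 2 in ['b', 'e', 'd', 'a'] -> ['d', 'b', 'e', 'a']


Output: [0, 2, 0, 0, 3, 0, 3, 2]


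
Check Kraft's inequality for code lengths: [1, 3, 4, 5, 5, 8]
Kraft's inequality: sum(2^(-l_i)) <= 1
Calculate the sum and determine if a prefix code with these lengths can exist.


Sum = 2^(-1) + 2^(-3) + 2^(-4) + 2^(-5) + 2^(-5) + 2^(-8)
    = 0.5 + 0.125 + 0.0625 + 0.03125 + 0.03125 + 0.00390625
    = 193/256 = 0.75390625
Since 0.75390625 <= 1, Kraft's inequality IS satisfied.
A prefix code with these lengths CAN exist.

Kraft sum = 0.75390625. Satisfied.


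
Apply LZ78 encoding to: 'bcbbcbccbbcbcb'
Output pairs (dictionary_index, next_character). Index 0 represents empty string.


LZ78 encoding steps:
Dictionary: {0: ''}
Step 1: w='' (idx 0), next='b' -> output (0, 'b'), add 'b' as idx 1
Step 2: w='' (idx 0), next='c' -> output (0, 'c'), add 'c' as idx 2
Step 3: w='b' (idx 1), next='b' -> output (1, 'b'), add 'bb' as idx 3
Step 4: w='c' (idx 2), next='b' -> output (2, 'b'), add 'cb' as idx 4
Step 5: w='c' (idx 2), next='c' -> output (2, 'c'), add 'cc' as idx 5
Step 6: w='bb' (idx 3), next='c' -> output (3, 'c'), add 'bbc' as idx 6
Step 7: w='b' (idx 1), next='c' -> output (1, 'c'), add 'bc' as idx 7
Step 8: w='b' (idx 1), end of input -> output (1, '')


Encoded: [(0, 'b'), (0, 'c'), (1, 'b'), (2, 'b'), (2, 'c'), (3, 'c'), (1, 'c'), (1, '')]


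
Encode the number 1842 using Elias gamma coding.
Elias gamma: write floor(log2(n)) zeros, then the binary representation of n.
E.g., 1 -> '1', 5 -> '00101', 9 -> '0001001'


num_bits = floor(log2(1842)) + 1 = 11
leading_zeros = num_bits - 1 = 10
binary(1842) = 11100110010

Elias gamma(1842) = '0000000000' + '11100110010' = 000000000011100110010 (21 bits)


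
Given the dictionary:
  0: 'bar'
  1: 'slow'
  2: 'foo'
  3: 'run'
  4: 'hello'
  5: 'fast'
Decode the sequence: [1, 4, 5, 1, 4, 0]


Look up each index in the dictionary:
  1 -> 'slow'
  4 -> 'hello'
  5 -> 'fast'
  1 -> 'slow'
  4 -> 'hello'
  0 -> 'bar'

Decoded: "slow hello fast slow hello bar"


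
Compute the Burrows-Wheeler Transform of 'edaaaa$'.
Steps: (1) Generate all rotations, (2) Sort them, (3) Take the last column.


Rotations (sorted):
  0: $edaaaa -> last char: a
  1: a$edaaa -> last char: a
  2: aa$edaa -> last char: a
  3: aaa$eda -> last char: a
  4: aaaa$ed -> last char: d
  5: daaaa$e -> last char: e
  6: edaaaa$ -> last char: $


BWT = aaaade$


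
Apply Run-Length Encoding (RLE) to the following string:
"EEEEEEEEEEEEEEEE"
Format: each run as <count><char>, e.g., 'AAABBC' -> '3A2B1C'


Scanning runs left to right:
  i=0: run of 'E' x 16 -> '16E'

RLE = 16E


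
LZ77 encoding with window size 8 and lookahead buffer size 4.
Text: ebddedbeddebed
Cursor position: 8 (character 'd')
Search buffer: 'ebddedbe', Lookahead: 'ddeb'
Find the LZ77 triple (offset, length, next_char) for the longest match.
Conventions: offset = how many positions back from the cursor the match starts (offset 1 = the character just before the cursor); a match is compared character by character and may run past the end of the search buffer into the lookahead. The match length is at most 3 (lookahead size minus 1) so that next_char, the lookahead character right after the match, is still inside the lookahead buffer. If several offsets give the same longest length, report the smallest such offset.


Try each offset into the search buffer:
  offset=1 (pos 7, char 'e'): match length 0
  offset=2 (pos 6, char 'b'): match length 0
  offset=3 (pos 5, char 'd'): match length 1
  offset=4 (pos 4, char 'e'): match length 0
  offset=5 (pos 3, char 'd'): match length 1
  offset=6 (pos 2, char 'd'): match length 3
  offset=7 (pos 1, char 'b'): match length 0
  offset=8 (pos 0, char 'e'): match length 0
Longest match has length 3 at offset 6.
next_char = character at position 8 + 3 = 11 -> 'b'

Best match: offset=6, length=3 (matching 'dde' starting at position 2)
LZ77 triple: (6, 3, 'b')
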